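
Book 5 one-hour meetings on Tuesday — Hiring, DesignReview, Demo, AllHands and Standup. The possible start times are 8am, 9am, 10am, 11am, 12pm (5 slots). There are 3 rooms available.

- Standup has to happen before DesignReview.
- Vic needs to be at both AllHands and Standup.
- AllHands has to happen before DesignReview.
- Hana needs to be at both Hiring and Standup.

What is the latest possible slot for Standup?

Downstream work caps Standup at 11am.
Standup at 11am is achievable: Hiring in 8am; Standup in 11am; DesignReview in 12pm; AllHands in 8am; Demo in 8am.

11am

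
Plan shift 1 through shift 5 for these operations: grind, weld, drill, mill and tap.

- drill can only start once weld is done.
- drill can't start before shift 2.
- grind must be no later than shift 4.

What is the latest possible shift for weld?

shift 4

Downstream work caps weld at shift 4.
weld at shift 4 is achievable: drill -> shift 5; weld -> shift 4; mill -> shift 1; tap -> shift 1; grind -> shift 1.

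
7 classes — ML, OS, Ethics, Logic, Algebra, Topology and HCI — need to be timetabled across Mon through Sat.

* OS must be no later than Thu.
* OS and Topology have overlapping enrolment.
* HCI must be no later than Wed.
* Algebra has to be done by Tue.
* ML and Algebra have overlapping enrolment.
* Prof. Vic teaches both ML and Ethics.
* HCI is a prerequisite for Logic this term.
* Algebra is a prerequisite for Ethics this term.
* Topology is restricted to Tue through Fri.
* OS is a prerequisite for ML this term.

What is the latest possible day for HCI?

HCI's own window allows nothing later than Wed.
HCI at Wed is achievable: OS=Mon; ML=Tue; Algebra=Mon; Ethics=Wed; Logic=Thu; HCI=Wed; Topology=Tue.

Wed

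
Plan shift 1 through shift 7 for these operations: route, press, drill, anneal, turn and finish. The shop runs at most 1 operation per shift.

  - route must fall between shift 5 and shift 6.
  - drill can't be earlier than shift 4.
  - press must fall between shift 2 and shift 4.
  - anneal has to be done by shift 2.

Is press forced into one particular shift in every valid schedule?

No

press can be shift 2 (e.g. drill -> shift 4; press -> shift 2; anneal -> shift 1; route -> shift 5; turn -> shift 3; finish -> shift 6) or shift 3 (e.g. anneal -> shift 1, press -> shift 3, route -> shift 5, finish -> shift 6, turn -> shift 2, drill -> shift 4).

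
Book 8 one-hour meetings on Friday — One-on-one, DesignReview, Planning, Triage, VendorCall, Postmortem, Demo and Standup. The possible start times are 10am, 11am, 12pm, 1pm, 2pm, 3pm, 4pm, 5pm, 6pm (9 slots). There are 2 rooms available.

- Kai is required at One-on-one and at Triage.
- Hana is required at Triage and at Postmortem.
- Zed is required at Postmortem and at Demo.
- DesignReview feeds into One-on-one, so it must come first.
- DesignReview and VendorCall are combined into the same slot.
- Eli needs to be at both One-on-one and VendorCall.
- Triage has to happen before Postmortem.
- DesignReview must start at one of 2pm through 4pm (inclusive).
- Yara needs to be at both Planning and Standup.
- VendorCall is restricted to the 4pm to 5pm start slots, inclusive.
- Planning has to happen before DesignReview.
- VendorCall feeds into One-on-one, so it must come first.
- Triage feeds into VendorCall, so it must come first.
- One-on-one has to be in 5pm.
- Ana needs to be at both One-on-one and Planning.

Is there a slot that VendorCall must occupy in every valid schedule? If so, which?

VendorCall's window is 4pm–5pm.
One-on-one is fixed at 5pm, and VendorCall can't share a slot with One-on-one.
So VendorCall must be 4pm.

4pm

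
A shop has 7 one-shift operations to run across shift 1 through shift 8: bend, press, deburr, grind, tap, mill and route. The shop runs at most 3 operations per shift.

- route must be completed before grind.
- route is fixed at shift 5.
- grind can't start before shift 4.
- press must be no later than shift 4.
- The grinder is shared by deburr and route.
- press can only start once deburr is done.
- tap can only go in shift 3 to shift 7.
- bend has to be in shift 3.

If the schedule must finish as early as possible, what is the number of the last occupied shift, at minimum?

The precedence chain requires at least 2 distinct shifts.
With at most 3 per shift and 7 operations, at least 3 shifts are needed.
Propagating the time windows through the other constraints, grind can't land before shift 6, so the schedule must run through at least shift 6.
6 works (last occupied shift: shift 6): for example grind -> shift 6; tap -> shift 3; route -> shift 5; bend -> shift 3; press -> shift 2; mill -> shift 1; deburr -> shift 1.

6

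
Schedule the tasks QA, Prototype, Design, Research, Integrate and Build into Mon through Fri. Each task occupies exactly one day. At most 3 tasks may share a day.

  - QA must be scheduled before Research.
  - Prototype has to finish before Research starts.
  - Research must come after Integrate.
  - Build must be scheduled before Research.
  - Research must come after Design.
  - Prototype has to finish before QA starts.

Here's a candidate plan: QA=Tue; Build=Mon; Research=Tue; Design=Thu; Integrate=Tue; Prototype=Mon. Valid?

QA must be scheduled before Research — violated.
Research must come after Design — violated.
Prototype has to finish before QA starts — holds.
Research must come after Integrate — violated.
Build must be scheduled before Research — holds.
At most 3 tasks may share a day — holds.
Prototype has to finish before Research starts — holds.

Invalid. Research must come after Design.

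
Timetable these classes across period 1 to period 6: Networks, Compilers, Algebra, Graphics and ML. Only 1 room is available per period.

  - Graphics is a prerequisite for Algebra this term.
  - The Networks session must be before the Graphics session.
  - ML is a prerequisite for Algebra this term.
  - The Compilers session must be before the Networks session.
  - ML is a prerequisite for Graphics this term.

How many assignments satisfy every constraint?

18

Splitting on Networks: it can be period 2 (4), period 3 (8), period 4 (6). Listing each branch's schedules as (Compilers, Algebra, Graphics, ML) by period number:
Networks=period 2: (1,5,4,3) (1,6,4,3) (1,6,5,3) (1,6,5,4) — 4.
Networks=period 3: (1,5,4,2) (1,6,4,2) (1,6,5,2) (1,6,5,4) (2,5,4,1) (2,6,4,1) (2,6,5,1) (2,6,5,4) — 8.
Networks=period 4: (1,6,5,2) (1,6,5,3) (2,6,5,1) (2,6,5,3) (3,6,5,1) (3,6,5,2) — 6.
Summing: 4 + 8 + 6 = 18.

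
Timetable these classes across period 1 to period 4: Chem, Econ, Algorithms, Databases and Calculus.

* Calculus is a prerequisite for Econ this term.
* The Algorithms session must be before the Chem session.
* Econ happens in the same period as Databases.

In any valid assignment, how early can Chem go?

period 2

Precedence pushes Chem to at least period 2.
Chem at period 2 is achievable: Algorithms -> period 1; Calculus -> period 1; Chem -> period 2; Databases -> period 2; Econ -> period 2.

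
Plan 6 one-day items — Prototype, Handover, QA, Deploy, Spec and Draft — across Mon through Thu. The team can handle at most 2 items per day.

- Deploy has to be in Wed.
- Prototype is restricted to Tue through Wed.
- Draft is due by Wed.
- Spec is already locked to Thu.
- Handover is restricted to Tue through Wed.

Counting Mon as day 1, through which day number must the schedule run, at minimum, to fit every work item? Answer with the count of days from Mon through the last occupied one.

With at most 2 per day and 6 work items, at least 3 days are needed.
Spec can't be placed before Thu — that is day 4 counting from Mon — so the schedule must run through at least 4 days.
4 works (last occupied day: Thu): for example QA in Mon; Prototype in Tue; Draft in Mon; Deploy in Wed; Spec in Thu; Handover in Tue.

4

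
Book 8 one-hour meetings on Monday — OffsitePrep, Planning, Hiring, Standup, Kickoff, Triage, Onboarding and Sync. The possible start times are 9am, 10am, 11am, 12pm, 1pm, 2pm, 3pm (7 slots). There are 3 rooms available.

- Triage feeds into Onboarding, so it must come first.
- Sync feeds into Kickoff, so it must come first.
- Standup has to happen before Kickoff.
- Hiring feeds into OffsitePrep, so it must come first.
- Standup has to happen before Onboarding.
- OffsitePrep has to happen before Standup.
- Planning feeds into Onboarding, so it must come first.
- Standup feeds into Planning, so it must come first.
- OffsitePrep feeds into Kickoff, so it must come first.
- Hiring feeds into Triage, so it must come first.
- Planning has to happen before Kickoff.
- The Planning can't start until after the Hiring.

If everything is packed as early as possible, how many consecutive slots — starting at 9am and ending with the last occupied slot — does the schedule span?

5 slots

The precedence chain requires at least 5 distinct slots.
With at most 3 per slot and 8 meetings, at least 3 slots are needed.
5 works (last occupied slot: 1pm): for example Planning -> 12pm; Onboarding -> 1pm; Sync -> 9am; OffsitePrep -> 10am; Hiring -> 9am; Kickoff -> 1pm; Triage -> 10am; Standup -> 11am.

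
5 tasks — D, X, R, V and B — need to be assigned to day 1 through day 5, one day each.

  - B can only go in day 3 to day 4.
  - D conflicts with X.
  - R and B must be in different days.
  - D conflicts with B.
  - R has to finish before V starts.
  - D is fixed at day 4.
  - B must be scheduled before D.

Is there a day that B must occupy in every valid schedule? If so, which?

B's window is day 3–day 4.
D is fixed at day 4, and B can't share a day with D.
So B must be day 3.

day 3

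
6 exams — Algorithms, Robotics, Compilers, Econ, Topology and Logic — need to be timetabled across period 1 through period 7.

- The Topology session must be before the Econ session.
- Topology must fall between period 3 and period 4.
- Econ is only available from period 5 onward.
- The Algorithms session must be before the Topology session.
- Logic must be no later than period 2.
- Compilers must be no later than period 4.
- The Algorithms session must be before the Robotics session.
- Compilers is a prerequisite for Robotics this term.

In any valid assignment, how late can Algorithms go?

Downstream work caps Algorithms at period 3.
Algorithms at period 3 is achievable: Robotics -> period 4, Logic -> period 1, Compilers -> period 1, Econ -> period 5, Topology -> period 4, Algorithms -> period 3.

period 3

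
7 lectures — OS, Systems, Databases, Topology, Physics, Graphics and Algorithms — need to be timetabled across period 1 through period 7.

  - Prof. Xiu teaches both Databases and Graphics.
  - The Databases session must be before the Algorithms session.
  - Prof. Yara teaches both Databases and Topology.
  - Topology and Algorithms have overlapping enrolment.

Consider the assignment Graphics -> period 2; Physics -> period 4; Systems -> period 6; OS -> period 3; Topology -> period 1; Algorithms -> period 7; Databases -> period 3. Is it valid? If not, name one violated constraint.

The Databases session must be before the Algorithms session — holds.
Prof. Yara teaches both Databases and Topology — holds.
Topology and Algorithms have overlapping enrolment — holds.
Prof. Xiu teaches both Databases and Graphics — holds.

Yes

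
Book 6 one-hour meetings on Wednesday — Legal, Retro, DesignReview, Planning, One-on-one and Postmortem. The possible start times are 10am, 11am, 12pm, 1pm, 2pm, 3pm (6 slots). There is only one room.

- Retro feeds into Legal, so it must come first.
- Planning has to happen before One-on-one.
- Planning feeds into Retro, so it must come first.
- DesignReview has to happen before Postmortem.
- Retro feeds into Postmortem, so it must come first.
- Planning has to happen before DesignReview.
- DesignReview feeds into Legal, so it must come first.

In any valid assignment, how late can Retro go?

1pm

Precedence pushes Retro to at least 11am; downstream work caps Retro at 2pm.
Retro at 1pm is achievable: Planning -> 10am; Postmortem -> 3pm; DesignReview -> 11am; Legal -> 2pm; Retro -> 1pm; One-on-one -> 12pm.
Nothing later works — the capacity limit rule out every slot after 1pm.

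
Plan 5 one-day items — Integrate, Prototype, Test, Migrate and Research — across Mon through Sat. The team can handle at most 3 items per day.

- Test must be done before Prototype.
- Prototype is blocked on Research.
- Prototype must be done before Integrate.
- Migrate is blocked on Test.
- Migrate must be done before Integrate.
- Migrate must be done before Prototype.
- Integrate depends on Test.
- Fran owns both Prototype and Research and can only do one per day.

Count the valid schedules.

Splitting on Integrate: it can be Thu (2), Fri (11), Sat (35). Listing each branch's schedules as (Prototype, Test, Migrate, Research):
Integrate=Thu: (Wed,Mon,Tue,Mon) (Wed,Mon,Tue,Tue) — 2.
Integrate=Fri: (Wed,Mon,Tue,Mon) (Wed,Mon,Tue,Tue) (Thu,Mon,Tue,Mon) (Thu,Mon,Tue,Tue) (Thu,Mon,Tue,Wed) (Thu,Mon,Wed,Mon) (Thu,Mon,Wed,Tue) (Thu,Mon,Wed,Wed) (Thu,Tue,Wed,Mon) (Thu,Tue,Wed,Tue) (Thu,Tue,Wed,Wed) — 11.
Integrate=Sat: (Wed,Mon,Tue,Mon) (Wed,Mon,Tue,Tue) (Thu,Mon,Tue,Mon) (Thu,Mon,Tue,Tue) (Thu,Mon,Tue,Wed) (Thu,Mon,Wed,Mon) (Thu,Mon,Wed,Tue) (Thu,Mon,Wed,Wed) (Thu,Tue,Wed,Mon) (Thu,Tue,Wed,Tue) (Thu,Tue,Wed,Wed) (Fri,Mon,Tue,Mon) (Fri,Mon,Tue,Tue) (Fri,Mon,Tue,Wed) (Fri,Mon,Tue,Thu) (Fri,Mon,Wed,Mon) (Fri,Mon,Wed,Tue) (Fri,Mon,Wed,Wed) (Fri,Mon,Wed,Thu) (Fri,Mon,Thu,Mon) (Fri,Mon,Thu,Tue) (Fri,Mon,Thu,Wed) (Fri,Mon,Thu,Thu) (Fri,Tue,Wed,Mon) (Fri,Tue,Wed,Tue) (Fri,Tue,Wed,Wed) (Fri,Tue,Wed,Thu) (Fri,Tue,Thu,Mon) (Fri,Tue,Thu,Tue) (Fri,Tue,Thu,Wed) (Fri,Tue,Thu,Thu) (Fri,Wed,Thu,Mon) (Fri,Wed,Thu,Tue) (Fri,Wed,Thu,Wed) (Fri,Wed,Thu,Thu) — 35.
Summing: 2 + 11 + 35 = 48.

48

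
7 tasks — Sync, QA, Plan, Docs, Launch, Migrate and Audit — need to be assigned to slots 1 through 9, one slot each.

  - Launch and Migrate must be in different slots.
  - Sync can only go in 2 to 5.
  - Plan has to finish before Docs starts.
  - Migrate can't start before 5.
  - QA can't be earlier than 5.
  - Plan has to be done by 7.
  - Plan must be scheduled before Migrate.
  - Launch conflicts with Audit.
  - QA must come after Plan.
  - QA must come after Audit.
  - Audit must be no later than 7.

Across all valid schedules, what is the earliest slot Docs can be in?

2

Precedence pushes Docs to at least 2.
Docs at 2 is achievable: Audit=1; Plan=1; Docs=2; Sync=2; Launch=2; QA=5; Migrate=5.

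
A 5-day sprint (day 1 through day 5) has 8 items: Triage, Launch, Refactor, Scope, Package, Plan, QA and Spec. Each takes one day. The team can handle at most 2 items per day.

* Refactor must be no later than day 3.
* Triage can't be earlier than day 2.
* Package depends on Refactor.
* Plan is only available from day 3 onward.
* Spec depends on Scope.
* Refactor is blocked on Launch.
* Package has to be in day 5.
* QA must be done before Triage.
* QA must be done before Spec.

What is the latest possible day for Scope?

Downstream work caps Scope at day 4.
Scope at day 4 is achievable: Refactor -> day 2, Plan -> day 3, Scope -> day 4, Package -> day 5, Spec -> day 5, Launch -> day 1, Triage -> day 2, QA -> day 1.

day 4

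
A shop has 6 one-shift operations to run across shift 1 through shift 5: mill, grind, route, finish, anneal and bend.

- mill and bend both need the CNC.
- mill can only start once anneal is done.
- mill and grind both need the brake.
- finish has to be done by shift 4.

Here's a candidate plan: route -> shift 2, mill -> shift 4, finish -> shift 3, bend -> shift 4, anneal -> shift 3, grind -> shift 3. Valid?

finish has to be done by shift 4 — holds.
mill and bend both need the CNC — violated.
mill can only start once anneal is done — holds.
mill and grind both need the brake — holds.

No. mill and bend both need the CNC is not satisfied.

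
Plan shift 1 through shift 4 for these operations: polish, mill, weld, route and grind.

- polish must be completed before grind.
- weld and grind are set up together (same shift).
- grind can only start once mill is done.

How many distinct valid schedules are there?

Splitting on polish: it can be shift 1 (24), shift 2 (20), shift 3 (12). Listing each branch's schedules as (mill, weld, route, grind) by shift number:
polish=shift 1: (1,2,1,2) (1,2,2,2) (1,2,3,2) (1,2,4,2) (1,3,1,3) (1,3,2,3) (1,3,3,3) (1,3,4,3) (1,4,1,4) (1,4,2,4) (1,4,3,4) (1,4,4,4) (2,3,1,3) (2,3,2,3) (2,3,3,3) (2,3,4,3) (2,4,1,4) (2,4,2,4) (2,4,3,4) (2,4,4,4) (3,4,1,4) (3,4,2,4) (3,4,3,4) (3,4,4,4) — 24.
polish=shift 2: (1,3,1,3) (1,3,2,3) (1,3,3,3) (1,3,4,3) (1,4,1,4) (1,4,2,4) (1,4,3,4) (1,4,4,4) (2,3,1,3) (2,3,2,3) (2,3,3,3) (2,3,4,3) (2,4,1,4) (2,4,2,4) (2,4,3,4) (2,4,4,4) (3,4,1,4) (3,4,2,4) (3,4,3,4) (3,4,4,4) — 20.
polish=shift 3: (1,4,1,4) (1,4,2,4) (1,4,3,4) (1,4,4,4) (2,4,1,4) (2,4,2,4) (2,4,3,4) (2,4,4,4) (3,4,1,4) (3,4,2,4) (3,4,3,4) (3,4,4,4) — 12.
Summing: 24 + 20 + 12 = 56.

56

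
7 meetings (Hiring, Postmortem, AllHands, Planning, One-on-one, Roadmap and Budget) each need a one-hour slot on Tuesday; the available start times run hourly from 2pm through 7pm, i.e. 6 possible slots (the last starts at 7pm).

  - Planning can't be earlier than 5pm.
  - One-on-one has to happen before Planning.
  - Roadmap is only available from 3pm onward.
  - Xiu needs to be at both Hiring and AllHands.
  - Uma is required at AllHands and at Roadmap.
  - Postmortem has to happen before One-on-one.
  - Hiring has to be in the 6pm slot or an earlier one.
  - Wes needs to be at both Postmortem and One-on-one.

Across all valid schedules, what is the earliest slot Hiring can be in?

Hiring's own window allows nothing later than 6pm.
Hiring at 2pm is achievable: Planning=5pm, One-on-one=3pm, Budget=2pm, AllHands=4pm, Roadmap=3pm, Hiring=2pm, Postmortem=2pm.

2pm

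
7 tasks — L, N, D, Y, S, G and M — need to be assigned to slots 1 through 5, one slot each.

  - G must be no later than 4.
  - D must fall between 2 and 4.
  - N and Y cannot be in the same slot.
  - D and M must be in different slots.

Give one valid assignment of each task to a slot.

S=1; G=1; Y=2; D=2; L=1; M=1; N=1

Checking: N(1) != Y(2); D(2) != M(1); D=2 in [2,4]; G=1 in [1,4].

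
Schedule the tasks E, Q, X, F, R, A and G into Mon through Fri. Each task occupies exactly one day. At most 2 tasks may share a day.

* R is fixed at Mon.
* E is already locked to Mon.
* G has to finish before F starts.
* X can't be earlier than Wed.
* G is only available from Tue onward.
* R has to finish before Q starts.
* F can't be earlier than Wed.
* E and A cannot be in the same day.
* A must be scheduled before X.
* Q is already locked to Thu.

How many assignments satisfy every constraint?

Splitting on X: it can be Wed (6), Thu (6), Fri (15). Listing each branch's schedules as (E, Q, F, R, A, G):
X=Wed: (Mon,Thu,Wed,Mon,Tue,Tue) (Mon,Thu,Thu,Mon,Tue,Tue) (Mon,Thu,Thu,Mon,Tue,Wed) (Mon,Thu,Fri,Mon,Tue,Tue) (Mon,Thu,Fri,Mon,Tue,Wed) (Mon,Thu,Fri,Mon,Tue,Thu) — 6.
X=Thu: (Mon,Thu,Wed,Mon,Tue,Tue) (Mon,Thu,Wed,Mon,Wed,Tue) (Mon,Thu,Fri,Mon,Tue,Tue) (Mon,Thu,Fri,Mon,Tue,Wed) (Mon,Thu,Fri,Mon,Wed,Tue) (Mon,Thu,Fri,Mon,Wed,Wed) — 6.
X=Fri: (Mon,Thu,Wed,Mon,Tue,Tue) (Mon,Thu,Wed,Mon,Wed,Tue) (Mon,Thu,Wed,Mon,Thu,Tue) (Mon,Thu,Thu,Mon,Tue,Tue) (Mon,Thu,Thu,Mon,Tue,Wed) (Mon,Thu,Thu,Mon,Wed,Tue) (Mon,Thu,Thu,Mon,Wed,Wed) (Mon,Thu,Fri,Mon,Tue,Tue) (Mon,Thu,Fri,Mon,Tue,Wed) (Mon,Thu,Fri,Mon,Tue,Thu) (Mon,Thu,Fri,Mon,Wed,Tue) (Mon,Thu,Fri,Mon,Wed,Wed) (Mon,Thu,Fri,Mon,Wed,Thu) (Mon,Thu,Fri,Mon,Thu,Tue) (Mon,Thu,Fri,Mon,Thu,Wed) — 15.
Summing: 6 + 6 + 15 = 27.

27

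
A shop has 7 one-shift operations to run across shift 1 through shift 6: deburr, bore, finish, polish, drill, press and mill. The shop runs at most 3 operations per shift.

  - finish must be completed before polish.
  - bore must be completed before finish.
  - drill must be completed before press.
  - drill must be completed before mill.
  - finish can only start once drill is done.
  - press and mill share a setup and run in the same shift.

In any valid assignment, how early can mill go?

Precedence pushes mill to at least shift 2.
mill at shift 2 is achievable: deburr=shift 1, finish=shift 2, polish=shift 3, press=shift 2, mill=shift 2, bore=shift 1, drill=shift 1.

shift 2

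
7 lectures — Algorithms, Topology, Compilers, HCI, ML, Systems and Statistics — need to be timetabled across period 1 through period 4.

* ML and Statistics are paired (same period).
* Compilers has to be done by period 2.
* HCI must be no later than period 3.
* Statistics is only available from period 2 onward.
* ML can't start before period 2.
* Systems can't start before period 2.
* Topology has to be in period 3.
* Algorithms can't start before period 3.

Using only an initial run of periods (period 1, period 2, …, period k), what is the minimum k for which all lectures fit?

Algorithms can't be placed before period 3, so the schedule must run through at least period 3.
3 works (last occupied period: period 3): for example ML=period 2, Compilers=period 1, HCI=period 1, Algorithms=period 3, Topology=period 3, Systems=period 2, Statistics=period 2.

3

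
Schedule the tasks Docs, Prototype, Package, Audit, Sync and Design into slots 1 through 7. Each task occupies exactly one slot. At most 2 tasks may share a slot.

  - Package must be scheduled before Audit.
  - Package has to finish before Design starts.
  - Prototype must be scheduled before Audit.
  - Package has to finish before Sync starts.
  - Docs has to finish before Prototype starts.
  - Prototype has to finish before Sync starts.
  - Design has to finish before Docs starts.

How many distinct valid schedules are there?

35

Splitting on Docs: it can be 3 (14), 4 (15), 5 (6). Listing each branch's schedules as (Prototype, Package, Audit, Sync, Design):
Docs=3: (4,1,5,5,2) (4,1,5,6,2) (4,1,5,7,2) (4,1,6,5,2) (4,1,6,6,2) (4,1,6,7,2) (4,1,7,5,2) (4,1,7,6,2) (4,1,7,7,2) (5,1,6,6,2) (5,1,6,7,2) (5,1,7,6,2) (5,1,7,7,2) (6,1,7,7,2) — 14.
Docs=4: (5,1,6,6,2) (5,1,6,6,3) (5,1,6,7,2) (5,1,6,7,3) (5,1,7,6,2) (5,1,7,6,3) (5,1,7,7,2) (5,1,7,7,3) (5,2,6,6,3) (5,2,6,7,3) (5,2,7,6,3) (5,2,7,7,3) (6,1,7,7,2) (6,1,7,7,3) (6,2,7,7,3) — 15.
Docs=5: (6,1,7,7,2) (6,1,7,7,3) (6,1,7,7,4) (6,2,7,7,3) (6,2,7,7,4) (6,3,7,7,4) — 6.
Summing: 14 + 15 + 6 = 35.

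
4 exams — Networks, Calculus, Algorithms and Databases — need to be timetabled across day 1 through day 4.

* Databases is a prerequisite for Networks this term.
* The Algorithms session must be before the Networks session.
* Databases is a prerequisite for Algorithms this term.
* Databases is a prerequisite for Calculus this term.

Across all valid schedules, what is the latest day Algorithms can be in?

day 3

Precedence pushes Algorithms to at least day 2; downstream work caps Algorithms at day 3.
Algorithms at day 3 is achievable: Databases=day 1; Calculus=day 2; Networks=day 4; Algorithms=day 3.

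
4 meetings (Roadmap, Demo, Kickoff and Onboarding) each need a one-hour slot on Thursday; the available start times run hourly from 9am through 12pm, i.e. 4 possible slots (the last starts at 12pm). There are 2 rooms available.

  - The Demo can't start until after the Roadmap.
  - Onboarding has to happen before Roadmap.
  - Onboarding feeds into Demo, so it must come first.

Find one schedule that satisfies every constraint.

Kickoff=9am, Roadmap=10am, Demo=11am, Onboarding=9am

Checking: Onboarding(9am) before Roadmap(10am); Roadmap(10am) before Demo(11am); Onboarding(9am) before Demo(11am); max 2 per slot (cap 2).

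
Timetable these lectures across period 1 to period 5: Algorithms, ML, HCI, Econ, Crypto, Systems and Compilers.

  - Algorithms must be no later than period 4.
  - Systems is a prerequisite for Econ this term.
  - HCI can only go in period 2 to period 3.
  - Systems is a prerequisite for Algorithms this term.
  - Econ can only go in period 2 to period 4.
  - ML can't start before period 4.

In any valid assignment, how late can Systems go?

Downstream work caps Systems at period 3.
Systems at period 3 is achievable: Systems -> period 3; ML -> period 4; Algorithms -> period 4; Compilers -> period 1; Crypto -> period 1; Econ -> period 4; HCI -> period 2.

period 3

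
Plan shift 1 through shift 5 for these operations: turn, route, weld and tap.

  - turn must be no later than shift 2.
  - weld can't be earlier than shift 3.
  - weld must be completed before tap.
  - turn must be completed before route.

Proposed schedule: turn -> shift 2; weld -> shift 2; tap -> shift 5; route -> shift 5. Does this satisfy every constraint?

weld must be completed before tap — holds.
weld can't be earlier than shift 3 — violated.
turn must be completed before route — holds.
turn must be no later than shift 2 — holds.

No. weld can't be earlier than shift 3 is not satisfied.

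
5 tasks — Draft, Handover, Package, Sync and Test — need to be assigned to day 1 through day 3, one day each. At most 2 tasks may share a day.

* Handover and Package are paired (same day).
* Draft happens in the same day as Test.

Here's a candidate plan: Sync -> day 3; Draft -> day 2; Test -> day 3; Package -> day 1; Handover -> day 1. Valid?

At most 2 tasks may share a day — holds.
Handover and Package are paired (same day) — holds.
Draft happens in the same day as Test — violated.

No. Draft happens in the same day as Test is not satisfied.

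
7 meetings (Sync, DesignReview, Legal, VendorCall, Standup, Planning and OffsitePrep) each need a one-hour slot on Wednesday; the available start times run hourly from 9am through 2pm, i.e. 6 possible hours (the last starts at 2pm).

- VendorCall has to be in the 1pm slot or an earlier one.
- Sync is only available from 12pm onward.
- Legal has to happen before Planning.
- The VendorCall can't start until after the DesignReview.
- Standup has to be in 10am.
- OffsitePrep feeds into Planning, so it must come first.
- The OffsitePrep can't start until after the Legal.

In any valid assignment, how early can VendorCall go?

Precedence pushes VendorCall to at least 10am; VendorCall's own window allows nothing later than 1pm.
VendorCall at 10am is achievable: Standup=10am, DesignReview=9am, Legal=9am, VendorCall=10am, Sync=12pm, OffsitePrep=10am, Planning=11am.

10am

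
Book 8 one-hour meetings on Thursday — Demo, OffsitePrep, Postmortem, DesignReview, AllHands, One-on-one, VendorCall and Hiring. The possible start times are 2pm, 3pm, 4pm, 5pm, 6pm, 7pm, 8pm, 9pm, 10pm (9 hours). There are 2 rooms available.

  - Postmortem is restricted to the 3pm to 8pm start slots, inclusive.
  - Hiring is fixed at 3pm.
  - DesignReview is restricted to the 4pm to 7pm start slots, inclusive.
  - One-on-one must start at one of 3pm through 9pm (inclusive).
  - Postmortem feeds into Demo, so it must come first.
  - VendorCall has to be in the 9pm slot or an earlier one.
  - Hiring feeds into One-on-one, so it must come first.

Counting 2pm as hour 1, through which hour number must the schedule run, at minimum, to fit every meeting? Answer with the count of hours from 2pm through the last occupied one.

The precedence chain requires at least 2 distinct hours.
With at most 2 per hour and 8 meetings, at least 4 hours are needed.
DesignReview can't be placed before 4pm — that is hour 3 counting from 2pm — so the schedule must run through at least 3 hours.
4 works (last occupied hour: 5pm): for example DesignReview=4pm; Demo=5pm; VendorCall=5pm; OffsitePrep=2pm; AllHands=2pm; Hiring=3pm; One-on-one=4pm; Postmortem=3pm.

4 hours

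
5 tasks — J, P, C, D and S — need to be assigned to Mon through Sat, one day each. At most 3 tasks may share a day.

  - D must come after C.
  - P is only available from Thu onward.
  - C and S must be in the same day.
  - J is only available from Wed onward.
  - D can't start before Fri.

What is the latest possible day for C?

Fri

Downstream work caps C at Fri.
C at Fri is achievable: S=Fri; P=Thu; J=Wed; C=Fri; D=Sat.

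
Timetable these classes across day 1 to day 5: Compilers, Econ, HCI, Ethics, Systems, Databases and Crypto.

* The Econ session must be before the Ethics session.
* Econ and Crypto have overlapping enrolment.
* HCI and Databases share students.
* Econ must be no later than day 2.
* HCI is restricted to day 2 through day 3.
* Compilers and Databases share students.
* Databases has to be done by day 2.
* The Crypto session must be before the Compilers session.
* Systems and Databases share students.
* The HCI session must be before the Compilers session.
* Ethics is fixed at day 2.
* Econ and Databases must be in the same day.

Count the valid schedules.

44

Splitting on Compilers: it can be day 3 (4), day 4 (16), day 5 (24). Listing each branch's schedules as (Econ, HCI, Ethics, Systems, Databases, Crypto) by day number:
Compilers=day 3: (1,2,2,2,1,2) (1,2,2,3,1,2) (1,2,2,4,1,2) (1,2,2,5,1,2) — 4.
Compilers=day 4: (1,2,2,2,1,2) (1,2,2,2,1,3) (1,2,2,3,1,2) (1,2,2,3,1,3) (1,2,2,4,1,2) (1,2,2,4,1,3) (1,2,2,5,1,2) (1,2,2,5,1,3) (1,3,2,2,1,2) (1,3,2,2,1,3) (1,3,2,3,1,2) (1,3,2,3,1,3) (1,3,2,4,1,2) (1,3,2,4,1,3) (1,3,2,5,1,2) (1,3,2,5,1,3) — 16.
Compilers=day 5: (1,2,2,2,1,2) (1,2,2,2,1,3) (1,2,2,2,1,4) (1,2,2,3,1,2) (1,2,2,3,1,3) (1,2,2,3,1,4) (1,2,2,4,1,2) (1,2,2,4,1,3) (1,2,2,4,1,4) (1,2,2,5,1,2) (1,2,2,5,1,3) (1,2,2,5,1,4) (1,3,2,2,1,2) (1,3,2,2,1,3) (1,3,2,2,1,4) (1,3,2,3,1,2) (1,3,2,3,1,3) (1,3,2,3,1,4) (1,3,2,4,1,2) (1,3,2,4,1,3) (1,3,2,4,1,4) (1,3,2,5,1,2) (1,3,2,5,1,3) (1,3,2,5,1,4) — 24.
Summing: 4 + 16 + 24 = 44.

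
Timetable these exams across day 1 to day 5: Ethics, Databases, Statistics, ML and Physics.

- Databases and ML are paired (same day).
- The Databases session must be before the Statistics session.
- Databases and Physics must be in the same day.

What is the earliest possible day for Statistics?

Precedence pushes Statistics to at least day 2.
Statistics at day 2 is achievable: ML in day 1; Statistics in day 2; Physics in day 1; Ethics in day 1; Databases in day 1.

day 2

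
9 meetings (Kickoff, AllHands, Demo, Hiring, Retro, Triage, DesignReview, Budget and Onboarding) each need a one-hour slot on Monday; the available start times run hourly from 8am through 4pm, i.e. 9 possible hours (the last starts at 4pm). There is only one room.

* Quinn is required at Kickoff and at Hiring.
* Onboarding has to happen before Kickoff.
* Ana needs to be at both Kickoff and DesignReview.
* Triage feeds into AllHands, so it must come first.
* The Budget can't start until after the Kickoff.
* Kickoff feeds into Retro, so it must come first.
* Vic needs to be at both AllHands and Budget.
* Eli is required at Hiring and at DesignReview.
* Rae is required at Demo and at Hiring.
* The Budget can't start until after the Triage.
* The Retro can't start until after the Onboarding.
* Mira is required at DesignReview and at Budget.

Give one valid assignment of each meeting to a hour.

Demo -> 2pm, Hiring -> 3pm, AllHands -> 1pm, Triage -> 11am, DesignReview -> 4pm, Onboarding -> 8am, Budget -> 12pm, Kickoff -> 9am, Retro -> 10am

Checking: Kickoff(9am) before Retro(10am); Triage(11am) before Budget(12pm); Kickoff(9am) before Budget(12pm); Triage(11am) before AllHands(1pm); Onboarding(8am) before Kickoff(9am); Onboarding(8am) before Retro(10am); Kickoff(9am) != DesignReview(4pm); Demo(2pm) != Hiring(3pm); Hiring(3pm) != DesignReview(4pm); AllHands(1pm) != Budget(12pm); Kickoff(9am) != Hiring(3pm); DesignReview(4pm) != Budget(12pm); max 1 per hour (cap 1).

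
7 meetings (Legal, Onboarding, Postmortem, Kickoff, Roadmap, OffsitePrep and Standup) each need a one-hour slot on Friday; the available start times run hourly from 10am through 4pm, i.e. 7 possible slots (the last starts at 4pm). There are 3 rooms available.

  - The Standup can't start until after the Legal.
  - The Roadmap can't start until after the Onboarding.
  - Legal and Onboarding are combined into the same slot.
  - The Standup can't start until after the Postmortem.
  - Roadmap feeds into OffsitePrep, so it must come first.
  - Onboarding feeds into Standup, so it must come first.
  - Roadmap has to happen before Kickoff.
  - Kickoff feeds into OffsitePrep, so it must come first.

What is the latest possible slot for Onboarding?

1pm

Downstream work caps Onboarding at 1pm.
Onboarding at 1pm is achievable: Kickoff in 3pm, OffsitePrep in 4pm, Roadmap in 2pm, Onboarding in 1pm, Legal in 1pm, Standup in 2pm, Postmortem in 10am.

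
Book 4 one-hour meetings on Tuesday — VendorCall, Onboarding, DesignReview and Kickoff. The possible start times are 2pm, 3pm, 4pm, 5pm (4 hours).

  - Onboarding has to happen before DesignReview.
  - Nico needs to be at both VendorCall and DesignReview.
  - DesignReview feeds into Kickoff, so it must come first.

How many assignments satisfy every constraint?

12

Splitting on VendorCall: it can be 2pm (4), 3pm (2), 4pm (2), 5pm (4). Listing each branch's schedules as (Onboarding, DesignReview, Kickoff):
VendorCall=2pm: (2pm,3pm,4pm) (2pm,3pm,5pm) (2pm,4pm,5pm) (3pm,4pm,5pm) — 4.
VendorCall=3pm: (2pm,4pm,5pm) (3pm,4pm,5pm) — 2.
VendorCall=4pm: (2pm,3pm,4pm) (2pm,3pm,5pm) — 2.
VendorCall=5pm: (2pm,3pm,4pm) (2pm,3pm,5pm) (2pm,4pm,5pm) (3pm,4pm,5pm) — 4.
Summing: 4 + 2 + 2 + 4 = 12.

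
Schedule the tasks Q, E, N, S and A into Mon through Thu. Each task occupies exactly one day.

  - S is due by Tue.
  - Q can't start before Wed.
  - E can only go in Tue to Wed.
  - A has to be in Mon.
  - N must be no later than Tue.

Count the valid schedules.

Splitting on Q: it can be Wed (8), Thu (8). Listing each branch's schedules as (E, N, S, A):
Q=Wed: (Tue,Mon,Mon,Mon) (Tue,Mon,Tue,Mon) (Tue,Tue,Mon,Mon) (Tue,Tue,Tue,Mon) (Wed,Mon,Mon,Mon) (Wed,Mon,Tue,Mon) (Wed,Tue,Mon,Mon) (Wed,Tue,Tue,Mon) — 8.
Q=Thu: (Tue,Mon,Mon,Mon) (Tue,Mon,Tue,Mon) (Tue,Tue,Mon,Mon) (Tue,Tue,Tue,Mon) (Wed,Mon,Mon,Mon) (Wed,Mon,Tue,Mon) (Wed,Tue,Mon,Mon) (Wed,Tue,Tue,Mon) — 8.
Summing: 8 + 8 = 16.

16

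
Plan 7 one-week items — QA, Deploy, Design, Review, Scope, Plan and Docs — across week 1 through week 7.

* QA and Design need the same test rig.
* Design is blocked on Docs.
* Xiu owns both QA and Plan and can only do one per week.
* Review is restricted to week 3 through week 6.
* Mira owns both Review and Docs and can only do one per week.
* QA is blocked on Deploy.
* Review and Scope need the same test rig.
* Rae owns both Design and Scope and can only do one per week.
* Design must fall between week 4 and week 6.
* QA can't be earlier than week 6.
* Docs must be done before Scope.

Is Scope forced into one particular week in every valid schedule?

Scope can be week 2 (e.g. Plan in week 1, Review in week 3, Design in week 4, Deploy in week 1, Docs in week 1, QA in week 6, Scope in week 2) or week 3 (e.g. Deploy in week 1; QA in week 6; Design in week 4; Scope in week 3; Plan in week 1; Docs in week 1; Review in week 4).

No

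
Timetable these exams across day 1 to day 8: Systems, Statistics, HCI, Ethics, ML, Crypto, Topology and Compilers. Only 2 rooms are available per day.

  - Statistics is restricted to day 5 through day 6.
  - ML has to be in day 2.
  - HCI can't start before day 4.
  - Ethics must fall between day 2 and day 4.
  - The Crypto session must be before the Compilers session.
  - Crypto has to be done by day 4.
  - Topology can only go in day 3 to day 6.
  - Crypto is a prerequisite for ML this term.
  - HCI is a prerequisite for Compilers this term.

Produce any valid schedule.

Topology=day 3; Ethics=day 2; HCI=day 4; Systems=day 1; Statistics=day 5; ML=day 2; Crypto=day 1; Compilers=day 5

Checking: Crypto(day 1) before Compilers(day 5); HCI(day 4) before Compilers(day 5); Crypto(day 1) before ML(day 2); ML=day 2 in [day 2,day 2]; Topology=day 3 in [day 3,day 6]; HCI=day 4 in [day 4,day 8]; Ethics=day 2 in [day 2,day 4]; Crypto=day 1 in [day 1,day 4]; Statistics=day 5 in [day 5,day 6]; max 2 per day (cap 2).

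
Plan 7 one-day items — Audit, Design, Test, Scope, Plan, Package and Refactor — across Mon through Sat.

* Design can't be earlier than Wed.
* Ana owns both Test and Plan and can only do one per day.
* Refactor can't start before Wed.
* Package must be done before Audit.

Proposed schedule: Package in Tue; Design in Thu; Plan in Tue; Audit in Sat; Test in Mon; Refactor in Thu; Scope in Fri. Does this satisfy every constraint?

Package must be done before Audit — holds.
Ana owns both Test and Plan and can only do one per day — holds.
Refactor can't start before Wed — holds.
Design can't be earlier than Wed — holds.

Yes, all constraints hold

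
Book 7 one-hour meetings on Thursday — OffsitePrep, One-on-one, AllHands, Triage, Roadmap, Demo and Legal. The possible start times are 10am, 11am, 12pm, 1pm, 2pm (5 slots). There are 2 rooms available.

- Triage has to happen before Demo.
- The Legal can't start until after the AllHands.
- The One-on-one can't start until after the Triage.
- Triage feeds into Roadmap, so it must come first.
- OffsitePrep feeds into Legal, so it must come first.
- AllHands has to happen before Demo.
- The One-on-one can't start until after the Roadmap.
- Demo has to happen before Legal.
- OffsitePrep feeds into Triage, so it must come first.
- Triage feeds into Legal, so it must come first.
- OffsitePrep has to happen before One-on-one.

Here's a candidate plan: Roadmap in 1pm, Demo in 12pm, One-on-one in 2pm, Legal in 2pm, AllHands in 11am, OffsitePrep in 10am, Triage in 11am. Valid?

Valid

Triage has to happen before Demo — holds.
The One-on-one can't start until after the Roadmap — holds.
Triage feeds into Roadmap, so it must come first — holds.
AllHands has to happen before Demo — holds.
The Legal can't start until after the AllHands — holds.
Demo has to happen before Legal — holds.
OffsitePrep has to happen before One-on-one — holds.
Triage feeds into Legal, so it must come first — holds.
OffsitePrep feeds into Triage, so it must come first — holds.
The One-on-one can't start until after the Triage — holds.
There are 2 rooms available — holds.
OffsitePrep feeds into Legal, so it must come first — holds.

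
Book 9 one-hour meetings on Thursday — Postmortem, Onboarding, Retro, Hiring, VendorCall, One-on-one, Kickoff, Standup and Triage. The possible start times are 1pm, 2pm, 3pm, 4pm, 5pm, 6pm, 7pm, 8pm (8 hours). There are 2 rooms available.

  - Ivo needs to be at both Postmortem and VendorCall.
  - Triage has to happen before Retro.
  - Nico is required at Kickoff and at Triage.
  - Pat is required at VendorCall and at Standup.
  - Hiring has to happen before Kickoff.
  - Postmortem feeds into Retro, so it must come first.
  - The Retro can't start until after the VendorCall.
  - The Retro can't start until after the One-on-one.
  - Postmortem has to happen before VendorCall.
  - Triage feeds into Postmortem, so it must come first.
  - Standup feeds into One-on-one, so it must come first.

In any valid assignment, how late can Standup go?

6pm

Downstream work caps Standup at 6pm.
Standup at 6pm is achievable: VendorCall=3pm, Postmortem=2pm, Triage=1pm, Onboarding=3pm, Hiring=1pm, Retro=8pm, Kickoff=2pm, Standup=6pm, One-on-one=7pm.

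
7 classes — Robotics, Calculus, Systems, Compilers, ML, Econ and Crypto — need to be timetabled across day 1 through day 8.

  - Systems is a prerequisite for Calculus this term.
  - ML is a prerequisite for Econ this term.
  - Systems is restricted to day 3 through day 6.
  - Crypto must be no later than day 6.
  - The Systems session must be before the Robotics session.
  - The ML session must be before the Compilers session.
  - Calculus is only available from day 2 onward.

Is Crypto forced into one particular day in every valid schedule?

Crypto can be day 1 (e.g. Crypto=day 1; ML=day 1; Compilers=day 2; Econ=day 2; Systems=day 3; Robotics=day 4; Calculus=day 4) or day 2 (e.g. Crypto in day 2, Systems in day 3, Robotics in day 4, ML in day 1, Calculus in day 4, Compilers in day 2, Econ in day 2).

No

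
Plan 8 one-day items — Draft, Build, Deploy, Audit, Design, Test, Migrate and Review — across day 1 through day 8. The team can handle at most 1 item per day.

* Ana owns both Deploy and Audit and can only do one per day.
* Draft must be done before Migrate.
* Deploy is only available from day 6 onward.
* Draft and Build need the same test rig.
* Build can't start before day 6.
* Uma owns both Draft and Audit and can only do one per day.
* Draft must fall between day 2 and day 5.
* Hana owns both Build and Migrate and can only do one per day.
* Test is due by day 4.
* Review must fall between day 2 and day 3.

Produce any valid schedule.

Deploy=day 7; Audit=day 5; Build=day 6; Design=day 8; Migrate=day 4; Review=day 2; Test=day 1; Draft=day 3

Checking: Draft(day 3) before Migrate(day 4); Draft(day 3) != Build(day 6); Draft(day 3) != Audit(day 5); Deploy(day 7) != Audit(day 5); Build(day 6) != Migrate(day 4); Draft=day 3 in [day 2,day 5]; Review=day 2 in [day 2,day 3]; Test=day 1 in [day 1,day 4]; Deploy=day 7 in [day 6,day 8]; Build=day 6 in [day 6,day 8]; max 1 per day (cap 1).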